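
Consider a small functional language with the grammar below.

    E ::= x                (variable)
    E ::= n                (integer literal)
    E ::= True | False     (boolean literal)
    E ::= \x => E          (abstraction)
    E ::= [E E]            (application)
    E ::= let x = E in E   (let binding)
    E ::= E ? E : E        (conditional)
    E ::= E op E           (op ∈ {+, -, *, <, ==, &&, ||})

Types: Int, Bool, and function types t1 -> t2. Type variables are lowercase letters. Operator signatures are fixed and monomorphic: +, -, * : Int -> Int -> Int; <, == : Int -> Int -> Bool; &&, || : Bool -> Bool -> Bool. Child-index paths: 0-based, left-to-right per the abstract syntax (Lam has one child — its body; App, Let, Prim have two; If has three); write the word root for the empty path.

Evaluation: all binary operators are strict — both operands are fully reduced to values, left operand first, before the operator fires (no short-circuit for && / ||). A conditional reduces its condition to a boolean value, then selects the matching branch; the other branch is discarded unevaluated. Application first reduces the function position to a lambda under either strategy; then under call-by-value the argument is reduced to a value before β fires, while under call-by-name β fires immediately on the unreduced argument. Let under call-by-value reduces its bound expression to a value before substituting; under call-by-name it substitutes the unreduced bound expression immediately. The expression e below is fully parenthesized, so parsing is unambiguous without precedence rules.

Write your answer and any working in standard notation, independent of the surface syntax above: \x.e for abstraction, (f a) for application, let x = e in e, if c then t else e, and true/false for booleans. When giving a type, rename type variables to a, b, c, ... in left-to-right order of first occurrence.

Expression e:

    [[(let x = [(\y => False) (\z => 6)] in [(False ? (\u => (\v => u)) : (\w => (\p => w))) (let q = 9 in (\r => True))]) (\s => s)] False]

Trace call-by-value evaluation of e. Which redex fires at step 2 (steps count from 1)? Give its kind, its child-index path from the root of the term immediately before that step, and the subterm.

Derivation:
step 0: (((let x = ((\y.false) (\z.6)) in ((if false then (\u.(\v.u)) else (\w.(\p.w))) (let q = 9 in (\r.true)))) (\s.s)) false)
step 1: [beta@0.0.0] (((let x = false in ((if false then (\u.(\v.u)) else (\w.(\p.w))) (let q = 9 in (\r.true)))) (\s.s)) false)
step 2: [let@0.0] ((((if false then (\u.(\v.u)) else (\w.(\p.w))) (let q = 9 in (\r.true))) (\s.s)) false)

Answer: let at 0.0 : (let x = false in ((if false then (\u.(\v.u)) else (\w.(\p.w))) (let q = 9 in (\r.true))))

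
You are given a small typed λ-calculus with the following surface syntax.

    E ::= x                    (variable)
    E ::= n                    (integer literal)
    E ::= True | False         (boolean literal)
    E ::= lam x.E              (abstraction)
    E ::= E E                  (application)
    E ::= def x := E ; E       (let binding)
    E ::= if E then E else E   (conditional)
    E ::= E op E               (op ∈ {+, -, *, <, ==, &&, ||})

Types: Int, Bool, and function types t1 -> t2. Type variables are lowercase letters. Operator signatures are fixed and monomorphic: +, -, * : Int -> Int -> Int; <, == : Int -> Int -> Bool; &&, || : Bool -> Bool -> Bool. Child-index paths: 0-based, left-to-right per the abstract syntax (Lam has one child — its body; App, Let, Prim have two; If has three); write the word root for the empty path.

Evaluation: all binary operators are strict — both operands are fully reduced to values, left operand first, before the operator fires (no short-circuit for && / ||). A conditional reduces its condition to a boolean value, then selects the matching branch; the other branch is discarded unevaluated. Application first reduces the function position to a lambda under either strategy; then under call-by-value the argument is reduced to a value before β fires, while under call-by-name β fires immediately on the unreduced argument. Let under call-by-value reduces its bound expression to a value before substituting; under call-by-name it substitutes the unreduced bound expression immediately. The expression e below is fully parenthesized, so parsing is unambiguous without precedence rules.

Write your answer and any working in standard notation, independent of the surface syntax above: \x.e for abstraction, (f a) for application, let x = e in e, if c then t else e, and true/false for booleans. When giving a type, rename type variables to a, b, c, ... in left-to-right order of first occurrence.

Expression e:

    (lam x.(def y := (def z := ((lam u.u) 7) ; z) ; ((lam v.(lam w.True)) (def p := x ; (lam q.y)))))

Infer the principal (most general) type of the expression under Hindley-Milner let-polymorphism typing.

Derivation:
u : b
\u._ : b -> b
  unify b -> b ~ Int -> c
  unify b ~ Int
  unify Int ~ c
_ _ : Int
let z : Int
z : Int
let y : Int
\w._ : e -> Bool
\v._ : d -> e -> Bool
x : a
let p : a
y : Int
\q._ : f -> Int
  unify d -> e -> Bool ~ (f -> Int) -> g
  unify d ~ f -> Int
  unify e -> Bool ~ g
_ _ : e -> Bool
\x._ : a -> e -> Bool

Answer: a -> b -> Bool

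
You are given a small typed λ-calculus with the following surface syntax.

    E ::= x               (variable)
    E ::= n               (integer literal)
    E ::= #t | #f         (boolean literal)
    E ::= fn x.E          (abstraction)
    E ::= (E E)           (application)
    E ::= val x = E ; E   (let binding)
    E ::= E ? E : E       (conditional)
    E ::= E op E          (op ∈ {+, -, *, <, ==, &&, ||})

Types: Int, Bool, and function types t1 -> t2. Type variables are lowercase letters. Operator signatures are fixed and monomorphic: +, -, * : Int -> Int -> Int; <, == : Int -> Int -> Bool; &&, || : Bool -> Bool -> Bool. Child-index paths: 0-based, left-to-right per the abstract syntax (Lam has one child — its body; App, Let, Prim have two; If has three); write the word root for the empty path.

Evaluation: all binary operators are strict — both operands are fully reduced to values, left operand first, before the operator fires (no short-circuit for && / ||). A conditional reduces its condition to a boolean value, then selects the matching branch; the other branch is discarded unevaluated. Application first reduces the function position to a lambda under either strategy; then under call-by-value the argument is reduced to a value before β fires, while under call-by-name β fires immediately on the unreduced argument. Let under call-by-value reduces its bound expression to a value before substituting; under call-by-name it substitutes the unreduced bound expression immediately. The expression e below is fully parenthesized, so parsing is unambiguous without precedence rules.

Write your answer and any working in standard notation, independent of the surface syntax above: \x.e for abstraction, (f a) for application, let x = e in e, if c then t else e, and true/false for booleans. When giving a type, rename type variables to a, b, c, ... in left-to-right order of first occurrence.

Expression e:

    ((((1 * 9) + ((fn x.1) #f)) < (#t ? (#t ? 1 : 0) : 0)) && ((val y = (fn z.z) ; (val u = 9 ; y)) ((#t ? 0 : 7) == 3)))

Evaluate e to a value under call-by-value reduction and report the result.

Trace:
step 0: ((((1 * 9) + ((\x.1) false)) < (if true then (if true then 1 else 0) else 0)) && ((let y = (\z.z) in (let u = 9 in y)) ((if true then 0 else 7) == 3)))
step 1: [delta@0.0.0] (((9 + ((\x.1) false)) < (if true then (if true then 1 else 0) else 0)) && ((let y = (\z.z) in (let u = 9 in y)) ((if true then 0 else 7) == 3)))
step 2: [beta@0.0.1] (((9 + 1) < (if true then (if true then 1 else 0) else 0)) && ((let y = (\z.z) in (let u = 9 in y)) ((if true then 0 else 7) == 3)))
step 3: [delta@0.0] ((10 < (if true then (if true then 1 else 0) else 0)) && ((let y = (\z.z) in (let u = 9 in y)) ((if true then 0 else 7) == 3)))
step 4: [if@0.1] ((10 < (if true then 1 else 0)) && ((let y = (\z.z) in (let u = 9 in y)) ((if true then 0 else 7) == 3)))
step 5: [if@0.1] ((10 < 1) && ((let y = (\z.z) in (let u = 9 in y)) ((if true then 0 else 7) == 3)))
step 6: [delta@0] (false && ((let y = (\z.z) in (let u = 9 in y)) ((if true then 0 else 7) == 3)))
step 7: [let@1.0] (false && ((let u = 9 in (\z.z)) ((if true then 0 else 7) == 3)))
step 8: [let@1.0] (false && ((\z.z) ((if true then 0 else 7) == 3)))
step 9: [if@1.1.0] (false && ((\z.z) (0 == 3)))
step 10: [delta@1.1] (false && ((\z.z) false))
step 11: [beta@1] (false && false)
step 12: [delta@root] false

Answer: false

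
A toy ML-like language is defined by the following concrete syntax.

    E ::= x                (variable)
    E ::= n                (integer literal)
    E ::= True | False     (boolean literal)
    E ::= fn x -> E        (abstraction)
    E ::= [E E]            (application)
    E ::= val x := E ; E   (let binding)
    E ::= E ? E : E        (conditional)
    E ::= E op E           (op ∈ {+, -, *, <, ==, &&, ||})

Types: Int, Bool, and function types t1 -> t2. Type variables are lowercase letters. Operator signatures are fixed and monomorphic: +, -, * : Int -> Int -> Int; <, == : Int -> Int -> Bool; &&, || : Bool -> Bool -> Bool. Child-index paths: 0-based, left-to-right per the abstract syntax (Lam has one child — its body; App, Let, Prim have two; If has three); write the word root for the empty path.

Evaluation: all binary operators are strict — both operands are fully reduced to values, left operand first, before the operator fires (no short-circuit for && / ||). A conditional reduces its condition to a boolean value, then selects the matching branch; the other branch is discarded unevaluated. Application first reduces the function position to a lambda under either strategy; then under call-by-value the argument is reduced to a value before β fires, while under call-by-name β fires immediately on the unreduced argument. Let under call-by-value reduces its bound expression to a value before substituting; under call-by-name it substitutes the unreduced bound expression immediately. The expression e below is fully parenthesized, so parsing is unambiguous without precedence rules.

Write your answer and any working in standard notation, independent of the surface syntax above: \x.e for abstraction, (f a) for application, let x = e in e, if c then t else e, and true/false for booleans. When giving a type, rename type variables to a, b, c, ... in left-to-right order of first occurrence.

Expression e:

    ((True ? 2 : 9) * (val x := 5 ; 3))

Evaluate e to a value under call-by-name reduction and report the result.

Derivation:
step 0: ((if true then 2 else 9) * (let x = 5 in 3))
step 1: [if@0] (2 * (let x = 5 in 3))
step 2: [let@1] (2 * 3)
step 3: [delta@root] 6

Answer: 6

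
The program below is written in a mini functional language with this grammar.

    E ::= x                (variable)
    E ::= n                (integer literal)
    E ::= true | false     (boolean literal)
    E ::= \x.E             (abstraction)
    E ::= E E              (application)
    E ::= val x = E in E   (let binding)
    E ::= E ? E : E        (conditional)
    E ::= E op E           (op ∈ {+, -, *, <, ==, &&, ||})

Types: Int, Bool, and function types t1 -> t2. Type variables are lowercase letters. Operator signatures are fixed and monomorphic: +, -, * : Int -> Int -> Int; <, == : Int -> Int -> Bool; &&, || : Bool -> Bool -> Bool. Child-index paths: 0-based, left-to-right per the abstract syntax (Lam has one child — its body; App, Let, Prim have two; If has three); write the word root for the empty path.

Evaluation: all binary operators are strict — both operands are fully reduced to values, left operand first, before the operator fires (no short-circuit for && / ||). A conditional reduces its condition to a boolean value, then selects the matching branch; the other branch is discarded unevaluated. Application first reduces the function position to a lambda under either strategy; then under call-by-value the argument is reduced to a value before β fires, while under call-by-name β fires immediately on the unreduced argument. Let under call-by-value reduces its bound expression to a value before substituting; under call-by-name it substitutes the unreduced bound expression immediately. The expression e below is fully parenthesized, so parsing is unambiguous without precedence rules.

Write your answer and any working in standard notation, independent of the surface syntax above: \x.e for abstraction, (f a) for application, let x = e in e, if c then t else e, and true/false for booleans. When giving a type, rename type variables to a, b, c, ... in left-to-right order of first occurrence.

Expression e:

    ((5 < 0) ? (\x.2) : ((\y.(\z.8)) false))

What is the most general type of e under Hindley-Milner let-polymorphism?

Answer: a -> Int

Derivation:
  unify Int ~ Int
  unify Int ~ Int
  unify Bool ~ Bool
\x._ : a -> Int
\z._ : c -> Int
\y._ : b -> c -> Int
  unify b -> c -> Int ~ Bool -> d
  unify b ~ Bool
  unify c -> Int ~ d
_ _ : c -> Int
  unify a -> Int ~ c -> Int
  unify a ~ c
  unify Int ~ Int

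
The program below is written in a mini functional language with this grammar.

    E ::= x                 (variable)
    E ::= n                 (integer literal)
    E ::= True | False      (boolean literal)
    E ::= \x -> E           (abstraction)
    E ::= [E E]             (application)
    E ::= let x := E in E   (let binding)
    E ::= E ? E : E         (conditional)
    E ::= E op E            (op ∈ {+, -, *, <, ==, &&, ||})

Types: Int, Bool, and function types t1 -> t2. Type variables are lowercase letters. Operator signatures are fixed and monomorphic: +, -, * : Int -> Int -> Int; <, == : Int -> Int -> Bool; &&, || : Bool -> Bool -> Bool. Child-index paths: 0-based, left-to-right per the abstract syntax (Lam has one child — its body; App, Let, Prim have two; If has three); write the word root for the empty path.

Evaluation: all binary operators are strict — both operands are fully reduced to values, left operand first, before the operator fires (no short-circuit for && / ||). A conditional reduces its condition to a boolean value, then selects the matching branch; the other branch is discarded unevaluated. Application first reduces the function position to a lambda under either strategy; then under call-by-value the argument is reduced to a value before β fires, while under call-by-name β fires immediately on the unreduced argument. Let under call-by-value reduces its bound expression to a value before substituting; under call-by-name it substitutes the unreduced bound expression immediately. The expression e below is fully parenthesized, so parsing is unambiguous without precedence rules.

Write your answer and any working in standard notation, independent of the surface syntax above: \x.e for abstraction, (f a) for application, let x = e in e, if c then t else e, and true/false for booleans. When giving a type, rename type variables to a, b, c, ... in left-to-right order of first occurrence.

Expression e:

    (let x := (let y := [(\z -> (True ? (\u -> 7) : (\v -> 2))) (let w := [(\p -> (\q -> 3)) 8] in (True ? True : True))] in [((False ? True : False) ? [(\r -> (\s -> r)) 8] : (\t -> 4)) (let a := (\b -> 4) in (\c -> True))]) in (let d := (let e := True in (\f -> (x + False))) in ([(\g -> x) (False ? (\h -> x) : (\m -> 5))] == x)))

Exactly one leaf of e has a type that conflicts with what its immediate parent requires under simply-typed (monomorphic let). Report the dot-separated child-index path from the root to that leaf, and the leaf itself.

Answer: 1.0.1.0.1 : false

Derivation:
  unify Bool ~ Bool
\u._ : b -> Int
\v._ : c -> Int
  unify b -> Int ~ c -> Int
  unify b ~ c
  unify Int ~ Int
\z._ : a -> c -> Int
\q._ : e -> Int
\p._ : d -> e -> Int
  unify d -> e -> Int ~ Int -> f
  unify d ~ Int
  unify e -> Int ~ f
_ _ : e -> Int
let w : e -> Int
  unify Bool ~ Bool
  unify Bool ~ Bool
  unify a -> c -> Int ~ Bool -> g
  unify a ~ Bool
  unify c -> Int ~ g
_ _ : c -> Int
let y : c -> Int
  unify Bool ~ Bool
  unify Bool ~ Bool
  unify Bool ~ Bool
r : h
\s._ : i -> h
\r._ : h -> i -> h
  unify h -> i -> h ~ Int -> j
  unify h ~ Int
  unify i -> Int ~ j
_ _ : i -> Int
\t._ : k -> Int
  unify i -> Int ~ k -> Int
  unify i ~ k
  unify Int ~ Int
\b._ : l -> Int
let a : l -> Int
\c._ : m -> Bool
  unify k -> Int ~ (m -> Bool) -> n
  unify k ~ m -> Bool
  unify Int ~ n
_ _ : Int
let x : Int
let e : Bool
x : Int
  unify Int ~ Int
  unify Bool ~ Int
  FAIL: mismatch Bool ~ Int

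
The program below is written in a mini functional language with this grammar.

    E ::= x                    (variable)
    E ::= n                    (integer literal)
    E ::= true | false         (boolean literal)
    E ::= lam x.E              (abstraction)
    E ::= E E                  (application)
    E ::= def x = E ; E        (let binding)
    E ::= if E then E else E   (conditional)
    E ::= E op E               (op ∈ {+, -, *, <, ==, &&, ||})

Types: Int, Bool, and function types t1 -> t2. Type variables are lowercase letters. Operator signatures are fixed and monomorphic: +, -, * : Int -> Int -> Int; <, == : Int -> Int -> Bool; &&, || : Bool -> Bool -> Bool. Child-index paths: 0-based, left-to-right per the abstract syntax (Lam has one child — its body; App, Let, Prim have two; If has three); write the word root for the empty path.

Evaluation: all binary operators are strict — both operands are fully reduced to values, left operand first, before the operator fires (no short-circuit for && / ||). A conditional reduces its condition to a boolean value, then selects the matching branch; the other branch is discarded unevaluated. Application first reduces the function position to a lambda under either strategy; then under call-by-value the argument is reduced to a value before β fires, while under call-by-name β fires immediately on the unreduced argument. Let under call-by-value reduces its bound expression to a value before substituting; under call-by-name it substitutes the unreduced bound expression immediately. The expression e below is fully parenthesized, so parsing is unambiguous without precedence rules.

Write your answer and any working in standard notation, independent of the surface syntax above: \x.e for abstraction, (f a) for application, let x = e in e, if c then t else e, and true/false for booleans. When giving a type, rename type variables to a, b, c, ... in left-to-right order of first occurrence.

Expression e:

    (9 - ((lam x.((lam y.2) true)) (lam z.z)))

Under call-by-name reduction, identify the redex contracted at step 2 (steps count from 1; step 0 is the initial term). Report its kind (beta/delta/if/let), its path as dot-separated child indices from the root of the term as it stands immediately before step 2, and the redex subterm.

Answer: beta at 1 : ((\y.2) true)

Derivation:
step 0: (9 - ((\x.((\y.2) true)) (\z.z)))
step 1: [beta@1] (9 - ((\y.2) true))
step 2: [beta@1] (9 - 2)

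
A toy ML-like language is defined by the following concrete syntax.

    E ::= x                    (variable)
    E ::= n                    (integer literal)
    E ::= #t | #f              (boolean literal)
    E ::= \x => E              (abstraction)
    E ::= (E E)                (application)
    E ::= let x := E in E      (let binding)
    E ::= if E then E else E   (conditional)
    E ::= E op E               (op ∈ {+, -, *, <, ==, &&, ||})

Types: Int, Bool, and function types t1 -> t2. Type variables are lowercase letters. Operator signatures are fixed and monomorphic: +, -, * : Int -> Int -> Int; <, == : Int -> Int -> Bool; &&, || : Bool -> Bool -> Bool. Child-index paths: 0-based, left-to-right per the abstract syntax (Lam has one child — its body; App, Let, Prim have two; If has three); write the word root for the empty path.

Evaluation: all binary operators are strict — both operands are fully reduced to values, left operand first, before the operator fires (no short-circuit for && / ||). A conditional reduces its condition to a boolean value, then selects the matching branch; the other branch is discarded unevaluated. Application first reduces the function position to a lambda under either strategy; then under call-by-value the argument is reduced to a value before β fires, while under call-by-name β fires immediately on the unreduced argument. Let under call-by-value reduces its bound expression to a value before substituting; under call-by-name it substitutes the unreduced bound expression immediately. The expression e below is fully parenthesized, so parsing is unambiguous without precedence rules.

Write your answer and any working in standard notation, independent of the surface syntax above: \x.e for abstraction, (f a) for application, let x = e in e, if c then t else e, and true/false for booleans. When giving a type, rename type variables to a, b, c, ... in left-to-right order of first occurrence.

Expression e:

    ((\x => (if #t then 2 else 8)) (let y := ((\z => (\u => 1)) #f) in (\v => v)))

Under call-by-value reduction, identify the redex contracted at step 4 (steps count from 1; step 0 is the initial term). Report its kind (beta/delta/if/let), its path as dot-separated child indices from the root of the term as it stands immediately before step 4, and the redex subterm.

Derivation:
step 0: ((\x.(if true then 2 else 8)) (let y = ((\z.(\u.1)) false) in (\v.v)))
step 1: [beta@1.0] ((\x.(if true then 2 else 8)) (let y = (\u.1) in (\v.v)))
step 2: [let@1] ((\x.(if true then 2 else 8)) (\v.v))
step 3: [beta@root] (if true then 2 else 8)
step 4: [if@root] 2

Answer: if at root : (if true then 2 else 8)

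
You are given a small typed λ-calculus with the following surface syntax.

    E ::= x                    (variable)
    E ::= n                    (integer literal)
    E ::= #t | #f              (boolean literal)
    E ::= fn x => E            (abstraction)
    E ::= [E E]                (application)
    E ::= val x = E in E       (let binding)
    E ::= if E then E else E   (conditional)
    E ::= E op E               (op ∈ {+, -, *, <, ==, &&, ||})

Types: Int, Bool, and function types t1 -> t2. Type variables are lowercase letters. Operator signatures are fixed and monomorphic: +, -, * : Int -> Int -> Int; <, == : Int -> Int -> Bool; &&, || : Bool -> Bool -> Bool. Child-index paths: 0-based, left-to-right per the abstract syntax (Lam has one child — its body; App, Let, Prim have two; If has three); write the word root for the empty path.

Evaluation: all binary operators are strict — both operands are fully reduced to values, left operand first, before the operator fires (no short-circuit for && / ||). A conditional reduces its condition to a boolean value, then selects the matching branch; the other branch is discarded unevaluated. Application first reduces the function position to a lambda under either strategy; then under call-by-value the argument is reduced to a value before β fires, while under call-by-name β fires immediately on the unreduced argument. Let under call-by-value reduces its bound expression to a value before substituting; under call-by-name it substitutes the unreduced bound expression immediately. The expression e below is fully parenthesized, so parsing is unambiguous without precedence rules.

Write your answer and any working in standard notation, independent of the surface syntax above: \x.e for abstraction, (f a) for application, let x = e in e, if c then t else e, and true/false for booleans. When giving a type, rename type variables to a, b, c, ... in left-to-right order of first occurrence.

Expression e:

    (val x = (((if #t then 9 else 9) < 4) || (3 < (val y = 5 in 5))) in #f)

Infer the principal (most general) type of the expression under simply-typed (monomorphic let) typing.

Answer: Bool

Trace:
  unify Bool ~ Bool
  unify Int ~ Int
  unify Int ~ Int
  unify Int ~ Int
  unify Bool ~ Bool
  unify Int ~ Int
let y : Int
  unify Int ~ Int
  unify Bool ~ Bool
let x : Bool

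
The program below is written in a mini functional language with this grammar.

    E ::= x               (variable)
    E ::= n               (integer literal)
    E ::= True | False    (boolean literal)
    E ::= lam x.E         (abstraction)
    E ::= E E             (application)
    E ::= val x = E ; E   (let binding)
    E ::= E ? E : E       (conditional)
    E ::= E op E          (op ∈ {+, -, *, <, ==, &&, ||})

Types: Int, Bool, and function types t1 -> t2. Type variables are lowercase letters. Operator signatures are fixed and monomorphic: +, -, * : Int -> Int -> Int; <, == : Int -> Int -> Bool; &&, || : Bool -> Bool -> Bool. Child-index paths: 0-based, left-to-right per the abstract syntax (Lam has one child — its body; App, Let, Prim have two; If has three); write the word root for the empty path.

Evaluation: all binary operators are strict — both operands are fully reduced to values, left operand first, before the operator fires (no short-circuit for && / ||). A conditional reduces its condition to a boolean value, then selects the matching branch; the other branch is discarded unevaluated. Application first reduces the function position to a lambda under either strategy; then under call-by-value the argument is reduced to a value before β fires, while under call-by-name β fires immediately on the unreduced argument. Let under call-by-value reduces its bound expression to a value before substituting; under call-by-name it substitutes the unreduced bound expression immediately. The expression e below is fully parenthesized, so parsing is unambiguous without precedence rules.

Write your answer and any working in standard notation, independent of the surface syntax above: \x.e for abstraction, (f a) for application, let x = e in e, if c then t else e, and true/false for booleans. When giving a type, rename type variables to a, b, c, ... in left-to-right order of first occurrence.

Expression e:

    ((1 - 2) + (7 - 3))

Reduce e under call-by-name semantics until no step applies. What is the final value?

Derivation:
step 0: ((1 - 2) + (7 - 3))
step 1: [delta@0] (-1 + (7 - 3))
step 2: [delta@1] (-1 + 4)
step 3: [delta@root] 3

Answer: 3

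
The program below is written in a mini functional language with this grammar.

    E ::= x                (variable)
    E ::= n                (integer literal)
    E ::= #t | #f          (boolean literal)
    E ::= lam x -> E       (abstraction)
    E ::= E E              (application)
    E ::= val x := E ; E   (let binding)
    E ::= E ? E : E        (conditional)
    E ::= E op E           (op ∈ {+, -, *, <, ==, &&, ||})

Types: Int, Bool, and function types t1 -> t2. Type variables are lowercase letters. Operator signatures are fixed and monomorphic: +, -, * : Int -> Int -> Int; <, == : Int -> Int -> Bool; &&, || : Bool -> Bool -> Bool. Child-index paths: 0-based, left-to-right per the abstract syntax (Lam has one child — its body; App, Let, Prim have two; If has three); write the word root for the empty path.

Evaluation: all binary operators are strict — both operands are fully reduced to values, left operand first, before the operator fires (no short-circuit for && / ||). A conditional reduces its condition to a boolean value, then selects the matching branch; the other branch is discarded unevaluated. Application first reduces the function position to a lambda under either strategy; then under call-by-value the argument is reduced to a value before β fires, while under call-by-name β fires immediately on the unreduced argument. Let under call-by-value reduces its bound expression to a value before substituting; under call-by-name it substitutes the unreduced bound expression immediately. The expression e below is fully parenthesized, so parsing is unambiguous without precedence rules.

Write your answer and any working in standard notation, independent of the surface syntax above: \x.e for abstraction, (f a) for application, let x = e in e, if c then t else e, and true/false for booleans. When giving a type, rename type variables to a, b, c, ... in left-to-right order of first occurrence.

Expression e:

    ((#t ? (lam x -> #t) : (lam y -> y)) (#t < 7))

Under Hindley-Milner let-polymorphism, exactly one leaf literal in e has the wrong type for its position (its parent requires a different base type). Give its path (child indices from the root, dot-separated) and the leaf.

Derivation:
  unify Bool ~ Bool
\x._ : a -> Bool
y : b
\y._ : b -> b
  unify a -> Bool ~ b -> b
  unify a ~ b
  unify Bool ~ b
  unify Bool ~ Int
  FAIL: mismatch Bool ~ Int

Answer: 1.0 : true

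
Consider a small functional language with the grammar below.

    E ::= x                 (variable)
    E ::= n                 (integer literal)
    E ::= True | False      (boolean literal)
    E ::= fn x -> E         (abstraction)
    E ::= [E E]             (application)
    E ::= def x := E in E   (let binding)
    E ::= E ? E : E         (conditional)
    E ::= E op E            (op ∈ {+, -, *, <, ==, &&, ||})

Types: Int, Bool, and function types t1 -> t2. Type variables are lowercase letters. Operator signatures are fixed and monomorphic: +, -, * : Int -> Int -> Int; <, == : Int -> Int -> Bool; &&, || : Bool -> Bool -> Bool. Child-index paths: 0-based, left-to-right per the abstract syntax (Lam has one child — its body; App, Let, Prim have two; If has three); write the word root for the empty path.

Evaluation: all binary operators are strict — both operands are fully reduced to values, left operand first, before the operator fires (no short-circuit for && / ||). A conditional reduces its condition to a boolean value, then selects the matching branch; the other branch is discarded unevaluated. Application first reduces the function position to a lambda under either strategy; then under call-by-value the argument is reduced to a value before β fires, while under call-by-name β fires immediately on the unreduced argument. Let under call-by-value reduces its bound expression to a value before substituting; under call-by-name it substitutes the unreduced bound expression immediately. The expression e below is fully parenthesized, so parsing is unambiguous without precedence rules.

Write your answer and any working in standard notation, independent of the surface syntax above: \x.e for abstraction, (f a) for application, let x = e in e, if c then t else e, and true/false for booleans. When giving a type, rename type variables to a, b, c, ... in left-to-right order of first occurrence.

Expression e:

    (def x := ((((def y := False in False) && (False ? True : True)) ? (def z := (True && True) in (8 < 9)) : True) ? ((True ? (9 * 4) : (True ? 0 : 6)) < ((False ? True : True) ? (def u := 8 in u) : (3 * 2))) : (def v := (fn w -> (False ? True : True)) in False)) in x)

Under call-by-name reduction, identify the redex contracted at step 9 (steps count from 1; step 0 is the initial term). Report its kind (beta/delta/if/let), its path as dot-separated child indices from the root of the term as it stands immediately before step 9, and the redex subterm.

Answer: if at 1.0 : (if false then true else true)

Trace:
step 0: (let x = (if (if ((let y = false in false) && (if false then true else true)) then (let z = (true && true) in (8 < 9)) else true) then ((if true then (9 * 4) else (if true then 0 else 6)) < (if (if false then true else true) then (let u = 8 in u) else (3 * 2))) else (let v = (\w.(if false then true else true)) in false)) in x)
step 1: [let@root] (if (if ((let y = false in false) && (if false then true else true)) then (let z = (true && true) in (8 < 9)) else true) then ((if true then (9 * 4) else (if true then 0 else 6)) < (if (if false then true else true) then (let u = 8 in u) else (3 * 2))) else (let v = (\w.(if false then true else true)) in false))
step 2: [let@0.0.0] (if (if (false && (if false then true else true)) then (let z = (true && true) in (8 < 9)) else true) then ((if true then (9 * 4) else (if true then 0 else 6)) < (if (if false then true else true) then (let u = 8 in u) else (3 * 2))) else (let v = (\w.(if false then true else true)) in false))
step 3: [if@0.0.1] (if (if (false && true) then (let z = (true && true) in (8 < 9)) else true) then ((if true then (9 * 4) else (if true then 0 else 6)) < (if (if false then true else true) then (let u = 8 in u) else (3 * 2))) else (let v = (\w.(if false then true else true)) in false))
step 4: [delta@0.0] (if (if false then (let z = (true && true) in (8 < 9)) else true) then ((if true then (9 * 4) else (if true then 0 else 6)) < (if (if false then true else true) then (let u = 8 in u) else (3 * 2))) else (let v = (\w.(if false then true else true)) in false))
step 5: [if@0] (if true then ((if true then (9 * 4) else (if true then 0 else 6)) < (if (if false then true else true) then (let u = 8 in u) else (3 * 2))) else (let v = (\w.(if false then true else true)) in false))
step 6: [if@root] ((if true then (9 * 4) else (if true then 0 else 6)) < (if (if false then true else true) then (let u = 8 in u) else (3 * 2)))
step 7: [if@0] ((9 * 4) < (if (if false then true else true) then (let u = 8 in u) else (3 * 2)))
step 8: [delta@0] (36 < (if (if false then true else true) then (let u = 8 in u) else (3 * 2)))
step 9: [if@1.0] (36 < (if true then (let u = 8 in u) else (3 * 2)))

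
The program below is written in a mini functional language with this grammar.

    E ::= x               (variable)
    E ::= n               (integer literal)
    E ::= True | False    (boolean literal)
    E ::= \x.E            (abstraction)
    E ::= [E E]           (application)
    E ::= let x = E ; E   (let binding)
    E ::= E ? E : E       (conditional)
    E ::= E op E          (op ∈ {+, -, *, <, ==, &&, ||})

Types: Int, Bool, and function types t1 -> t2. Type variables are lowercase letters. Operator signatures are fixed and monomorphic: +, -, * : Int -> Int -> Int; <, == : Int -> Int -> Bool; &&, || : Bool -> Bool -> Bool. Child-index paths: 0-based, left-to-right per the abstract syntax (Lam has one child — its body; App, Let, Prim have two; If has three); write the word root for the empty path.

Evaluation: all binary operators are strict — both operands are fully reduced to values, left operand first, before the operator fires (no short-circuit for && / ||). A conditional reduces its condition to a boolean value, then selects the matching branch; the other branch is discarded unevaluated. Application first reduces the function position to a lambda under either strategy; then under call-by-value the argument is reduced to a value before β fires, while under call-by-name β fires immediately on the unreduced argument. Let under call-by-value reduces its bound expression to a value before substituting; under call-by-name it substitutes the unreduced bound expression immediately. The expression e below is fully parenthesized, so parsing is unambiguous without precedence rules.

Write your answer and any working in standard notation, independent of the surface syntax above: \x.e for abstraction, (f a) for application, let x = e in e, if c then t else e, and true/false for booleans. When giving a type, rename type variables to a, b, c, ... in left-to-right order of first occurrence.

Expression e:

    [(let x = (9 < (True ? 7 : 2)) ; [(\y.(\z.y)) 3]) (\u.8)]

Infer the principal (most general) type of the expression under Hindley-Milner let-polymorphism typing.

Derivation:
  unify Int ~ Int
  unify Bool ~ Bool
  unify Int ~ Int
  unify Int ~ Int
let x : Bool
y : a
\z._ : b -> a
\y._ : a -> b -> a
  unify a -> b -> a ~ Int -> c
  unify a ~ Int
  unify b -> Int ~ c
_ _ : b -> Int
\u._ : d -> Int
  unify b -> Int ~ (d -> Int) -> e
  unify b ~ d -> Int
  unify Int ~ e
_ _ : Int

Answer: Int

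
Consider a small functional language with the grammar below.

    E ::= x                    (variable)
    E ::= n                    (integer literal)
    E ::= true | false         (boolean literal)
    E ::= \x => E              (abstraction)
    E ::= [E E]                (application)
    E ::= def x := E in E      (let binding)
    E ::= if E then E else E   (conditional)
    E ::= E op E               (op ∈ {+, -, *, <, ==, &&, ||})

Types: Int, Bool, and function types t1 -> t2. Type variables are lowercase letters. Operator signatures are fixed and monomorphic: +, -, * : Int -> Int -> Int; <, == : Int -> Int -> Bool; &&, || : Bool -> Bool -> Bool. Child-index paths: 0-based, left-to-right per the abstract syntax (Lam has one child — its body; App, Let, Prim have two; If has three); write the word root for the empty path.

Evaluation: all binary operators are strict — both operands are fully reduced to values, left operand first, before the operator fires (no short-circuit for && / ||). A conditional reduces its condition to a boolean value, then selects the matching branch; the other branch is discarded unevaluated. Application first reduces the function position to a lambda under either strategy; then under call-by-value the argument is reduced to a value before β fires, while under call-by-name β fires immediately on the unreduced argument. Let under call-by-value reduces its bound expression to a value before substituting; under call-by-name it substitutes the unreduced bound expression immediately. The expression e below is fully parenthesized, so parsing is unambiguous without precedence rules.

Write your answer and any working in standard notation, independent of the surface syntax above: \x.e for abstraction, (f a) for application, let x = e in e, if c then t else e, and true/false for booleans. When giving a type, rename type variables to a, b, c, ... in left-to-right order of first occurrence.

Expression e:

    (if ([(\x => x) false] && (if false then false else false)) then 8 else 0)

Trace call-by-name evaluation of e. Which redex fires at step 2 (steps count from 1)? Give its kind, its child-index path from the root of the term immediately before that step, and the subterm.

Derivation:
step 0: (if (((\x.x) false) && (if false then false else false)) then 8 else 0)
step 1: [beta@0.0] (if (false && (if false then false else false)) then 8 else 0)
step 2: [if@0.1] (if (false && false) then 8 else 0)

Answer: if at 0.1 : (if false then false else false)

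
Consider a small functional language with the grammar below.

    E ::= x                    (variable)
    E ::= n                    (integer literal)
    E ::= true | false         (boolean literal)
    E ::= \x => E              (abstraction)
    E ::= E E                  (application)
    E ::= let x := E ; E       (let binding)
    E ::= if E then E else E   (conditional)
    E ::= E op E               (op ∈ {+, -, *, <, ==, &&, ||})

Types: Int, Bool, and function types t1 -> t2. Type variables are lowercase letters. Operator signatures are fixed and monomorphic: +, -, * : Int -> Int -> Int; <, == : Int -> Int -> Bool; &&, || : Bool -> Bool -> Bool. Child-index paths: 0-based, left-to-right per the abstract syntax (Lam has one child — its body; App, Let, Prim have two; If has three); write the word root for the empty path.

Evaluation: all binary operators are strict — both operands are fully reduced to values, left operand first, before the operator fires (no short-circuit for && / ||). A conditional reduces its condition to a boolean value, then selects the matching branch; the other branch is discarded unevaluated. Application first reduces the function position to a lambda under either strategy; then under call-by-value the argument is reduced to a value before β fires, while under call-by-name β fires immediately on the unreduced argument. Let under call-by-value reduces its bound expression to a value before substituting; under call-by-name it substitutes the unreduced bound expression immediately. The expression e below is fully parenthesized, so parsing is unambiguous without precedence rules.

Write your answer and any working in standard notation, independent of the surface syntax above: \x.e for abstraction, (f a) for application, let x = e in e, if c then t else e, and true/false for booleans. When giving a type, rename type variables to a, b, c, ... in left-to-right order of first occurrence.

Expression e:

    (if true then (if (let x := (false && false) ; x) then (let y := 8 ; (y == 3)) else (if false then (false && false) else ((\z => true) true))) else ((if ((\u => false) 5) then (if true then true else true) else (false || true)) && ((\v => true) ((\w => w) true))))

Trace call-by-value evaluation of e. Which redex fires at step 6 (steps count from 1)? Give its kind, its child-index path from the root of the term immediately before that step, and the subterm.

Answer: beta at root : ((\z.true) true)

Trace:
step 0: (if true then (if (let x = (false && false) in x) then (let y = 8 in (y == 3)) else (if false then (false && false) else ((\z.true) true))) else ((if ((\u.false) 5) then (if true then true else true) else (false || true)) && ((\v.true) ((\w.w) true))))
step 1: [if@root] (if (let x = (false && false) in x) then (let y = 8 in (y == 3)) else (if false then (false && false) else ((\z.true) true)))
step 2: [delta@0.0] (if (let x = false in x) then (let y = 8 in (y == 3)) else (if false then (false && false) else ((\z.true) true)))
step 3: [let@0] (if false then (let y = 8 in (y == 3)) else (if false then (false && false) else ((\z.true) true)))
step 4: [if@root] (if false then (false && false) else ((\z.true) true))
step 5: [if@root] ((\z.true) true)
step 6: [beta@root] true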